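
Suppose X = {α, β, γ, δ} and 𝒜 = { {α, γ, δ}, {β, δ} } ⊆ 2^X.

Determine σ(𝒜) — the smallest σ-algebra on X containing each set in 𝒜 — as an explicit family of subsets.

Take S₀ = 𝒜 ∪ {∅, X} = { {}, {β, δ}, {α, γ, δ}, X }.
Round 1: +2 →
  {β}  = {α, γ, δ}ᶜ
  {α, γ}  = {β, δ}ᶜ
  (now 6)
Round 2 (1 new):
  {α, β, γ}  = {α, γ} ∪ {β}
  (now 7)
Round 3 adds 1:
  {δ}  = {α, β, γ}ᶜ
  (now 8)
After Round 4 the family is unchanged; done.

|σ(𝒜)| = 8.  σ(𝒜) = { {}, {β}, {δ}, {α, γ}, {β, δ}, {α, β, γ}, {α, γ, δ}, X }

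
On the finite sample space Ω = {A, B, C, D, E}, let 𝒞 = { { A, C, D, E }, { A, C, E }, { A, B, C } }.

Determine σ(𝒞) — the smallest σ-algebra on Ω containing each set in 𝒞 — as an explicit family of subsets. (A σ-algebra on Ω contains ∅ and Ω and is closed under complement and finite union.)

σ(𝒞) (16 sets): { {}, { B }, { D }, { E }, { A, C }, { B, D }, { B, E }, { D, E }, { A, B, C }, { A, C, D }, { A, C, E }, { B, D, E }, { A, B, C, D }, { A, B, C, E }, { A, C, D, E }, Ω }

Derivation:
Take S₀ = 𝒞 ∪ {∅, Ω} = { {}, { A, B, C }, { A, C, E }, { A, C, D, E }, Ω }.
Step 1 adds 4:
  { B }  = ᶜ of { A, C, D, E }
  { B, D }  = ᶜ of { A, C, E }
  { D, E }  = ᶜ of { A, B, C }
  { A, B, C, E }  = { A, B, C } ∪ { A, C, E }
Step 2. New:
  { D }  = ᶜ of { A, B, C, E }
  { B, D, E }  = { B } ∪ { D, E }
  { A, B, C, D }  = { A, B, C } ∪ { B, D }
Step 3 (2 new):
  { E }  = ᶜ of { A, B, C, D }
  { A, C }  = ᶜ of { B, D, E }
Step 4. New:
  { B, E }  = { B } ∪ { E }
  { A, C, D }  = { A, C } ∪ { D }
Step 5: no new sets; the family is a σ-algebra.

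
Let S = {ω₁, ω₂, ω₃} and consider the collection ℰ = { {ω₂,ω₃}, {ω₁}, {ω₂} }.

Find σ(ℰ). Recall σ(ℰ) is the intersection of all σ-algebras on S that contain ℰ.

Answer: σ(ℰ) = { {}, {ω₁}, {ω₂}, {ω₃}, {ω₁,ω₂}, {ω₁,ω₃}, {ω₂,ω₃}, S }

Working:
Initial family (5 sets): { {}, {ω₁}, {ω₂}, {ω₂,ω₃}, S }.
Pass 1 adds 2:
  {ω₁,ω₂}  = {ω₂} ∪ {ω₁}
  {ω₁,ω₃}  = S∖{ω₂}
  — 7 sets.
Pass 2 adds 1:
  {ω₃}  = S∖{ω₁,ω₂}
  — 8 sets.
After Pass 3 the family is unchanged; done.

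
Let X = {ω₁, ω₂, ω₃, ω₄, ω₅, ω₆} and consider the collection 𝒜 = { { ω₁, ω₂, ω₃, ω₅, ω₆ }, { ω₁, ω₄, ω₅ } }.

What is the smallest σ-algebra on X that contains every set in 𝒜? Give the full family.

Seed the family with 𝒜 together with ∅ and X: { {  }, { ω₁, ω₄, ω₅ }, { ω₁, ω₂, ω₃, ω₅, ω₆ }, X }.
Step 1: +2 →
  { ω₄ }  = complement { ω₁, ω₂, ω₃, ω₅, ω₆ }
  { ω₂, ω₃, ω₆ }  = complement { ω₁, ω₄, ω₅ }
  [6 total]
Step 2: 1 new —
  { ω₂, ω₃, ω₄, ω₆ }  = { ω₄ } ∪ { ω₂, ω₃, ω₆ }
  [7 total]
Step 3 (1 new):
  { ω₁, ω₅ }  = complement { ω₂, ω₃, ω₄, ω₆ }
  [8 total]
Step 4: no new sets; the family is a σ-algebra.

|σ(𝒜)| = 8.  σ(𝒜) = { {  }, { ω₄ }, { ω₁, ω₅ }, { ω₁, ω₄, ω₅ }, { ω₂, ω₃, ω₆ }, { ω₂, ω₃, ω₄, ω₆ }, { ω₁, ω₂, ω₃, ω₅, ω₆ }, X }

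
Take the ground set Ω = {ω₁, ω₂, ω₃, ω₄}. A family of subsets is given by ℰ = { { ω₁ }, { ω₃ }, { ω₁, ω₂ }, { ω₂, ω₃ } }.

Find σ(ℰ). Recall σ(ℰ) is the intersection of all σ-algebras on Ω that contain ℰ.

σ(ℰ) (16 sets): { {  }, { ω₁ }, { ω₂ }, { ω₃ }, { ω₄ }, { ω₁, ω₂ }, { ω₁, ω₃ }, { ω₁, ω₄ }, { ω₂, ω₃ }, { ω₂, ω₄ }, { ω₃, ω₄ }, { ω₁, ω₂, ω₃ }, { ω₁, ω₂, ω₄ }, { ω₁, ω₃, ω₄ }, { ω₂, ω₃, ω₄ }, Ω }

Derivation:
Initial family (6 sets): { {  }, { ω₁ }, { ω₃ }, { ω₁, ω₂ }, { ω₂, ω₃ }, Ω }.
Iteration 1 adds 6:
  { ω₁, ω₃ }  = { ω₃ } ∪ { ω₁ }
  { ω₁, ω₄ }  = complement { ω₂, ω₃ }
  { ω₃, ω₄ }  = complement { ω₁, ω₂ }
  { ω₁, ω₂, ω₃ }  = { ω₃ } ∪ { ω₁, ω₂ }
  { ω₁, ω₂, ω₄ }  = complement { ω₃ }
  { ω₂, ω₃, ω₄ }  = complement { ω₁ }
  (now 12)
Iteration 2 (3 new):
  { ω₄ }  = complement { ω₁, ω₂, ω₃ }
  { ω₂, ω₄ }  = complement { ω₁, ω₃ }
  { ω₁, ω₃, ω₄ }  = { ω₃, ω₄ } ∪ { ω₁, ω₄ }
  (now 15)
Iteration 3. New:
  { ω₂ }  = complement { ω₁, ω₃, ω₄ }
  (now 16)
Iteration 4: closed — nothing new.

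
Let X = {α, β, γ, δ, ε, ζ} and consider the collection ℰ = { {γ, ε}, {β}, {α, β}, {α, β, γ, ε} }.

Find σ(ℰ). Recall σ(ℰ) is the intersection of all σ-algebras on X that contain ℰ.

Initial family (6 sets): { ∅, {β}, {α, β}, {γ, ε}, {α, β, γ, ε}, X }.
Pass 1: 5 new —
  {δ, ζ}  = complement {α, β, γ, ε}
  {β, γ, ε}  = {γ, ε} ∪ {β}
  {α, β, δ, ζ}  = complement {γ, ε}
  {γ, δ, ε, ζ}  = complement {α, β}
  {α, γ, δ, ε, ζ}  = complement {β}
  [11 total]
Pass 2. New:
  {α, δ, ζ}  = complement {β, γ, ε}
  {β, δ, ζ}  = {β} ∪ {δ, ζ}
  {β, γ, δ, ε, ζ}  = {γ, δ, ε, ζ} ∪ {β}
  [14 total]
Pass 3. New:
  {α}  = complement {β, γ, δ, ε, ζ}
  {α, γ, ε}  = complement {β, δ, ζ}
  [16 total]
Pass 4: no new sets; the family is a σ-algebra.

Hence σ(ℰ) has 16 members: { ∅, {α}, {β}, {α, β}, {γ, ε}, {δ, ζ}, {α, γ, ε}, {α, δ, ζ}, {β, γ, ε}, {β, δ, ζ}, {α, β, γ, ε}, {α, β, δ, ζ}, {γ, δ, ε, ζ}, {α, γ, δ, ε, ζ}, {β, γ, δ, ε, ζ}, X }.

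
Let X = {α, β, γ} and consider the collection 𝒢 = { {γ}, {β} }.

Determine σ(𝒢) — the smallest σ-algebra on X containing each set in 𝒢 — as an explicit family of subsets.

Initial family (4 sets): { ∅, {β}, {γ}, X }.
Pass 1: 3 new —
  {α, β}  = complement {γ}
  {α, γ}  = complement {β}
  {β, γ}  = {γ} ∪ {β}
  [7 total]
Pass 2 adds 1:
  {α}  = complement {β, γ}
  [8 total]
Pass 3: no new sets; the family is a σ-algebra.

Hence σ(𝒢) has 8 members: { ∅, {α}, {β}, {γ}, {α, β}, {α, γ}, {β, γ}, X }.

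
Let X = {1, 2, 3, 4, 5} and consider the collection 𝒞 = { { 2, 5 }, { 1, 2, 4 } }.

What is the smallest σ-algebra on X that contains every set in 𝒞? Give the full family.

Seed the family with 𝒞 together with ∅ and X: { ∅, { 2, 5 }, { 1, 2, 4 }, X }.
Pass 1. New:
  { 3, 5 }  = ᶜ of { 1, 2, 4 }
  { 1, 3, 4 }  = ᶜ of { 2, 5 }
  { 1, 2, 4, 5 }  = { 2, 5 } ∪ { 1, 2, 4 }
  |family| = 7
Pass 2 (4 new):
  { 3 }  = ᶜ of { 1, 2, 4, 5 }
  { 2, 3, 5 }  = { 2, 5 } ∪ { 3, 5 }
  { 1, 2, 3, 4 }  = { 1, 3, 4 } ∪ { 1, 2, 4 }
  { 1, 3, 4, 5 }  = { 1, 3, 4 } ∪ { 3, 5 }
  |family| = 11
Pass 3 adds 3:
  { 2 }  = ᶜ of { 1, 3, 4, 5 }
  { 5 }  = ᶜ of { 1, 2, 3, 4 }
  { 1, 4 }  = ᶜ of { 2, 3, 5 }
  |family| = 14
Pass 4: 2 new —
  { 2, 3 }  = { 3 } ∪ { 2 }
  { 1, 4, 5 }  = { 1, 4 } ∪ { 5 }
  |family| = 16
Pass 5: no new sets; the family is a σ-algebra.

Therefore σ(𝒞) = { ∅, { 2 }, { 3 }, { 5 }, { 1, 4 }, { 2, 3 }, { 2, 5 }, { 3, 5 }, { 1, 2, 4 }, { 1, 3, 4 }, { 1, 4, 5 }, { 2, 3, 5 }, { 1, 2, 3, 4 }, { 1, 2, 4, 5 }, { 1, 3, 4, 5 }, X } (|σ(𝒞)| = 16).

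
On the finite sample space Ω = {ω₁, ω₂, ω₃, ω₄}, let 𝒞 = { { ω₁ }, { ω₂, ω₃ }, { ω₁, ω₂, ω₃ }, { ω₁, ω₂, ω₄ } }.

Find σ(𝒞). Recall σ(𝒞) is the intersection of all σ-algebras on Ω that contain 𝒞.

Answer: σ(𝒞) = { {}, { ω₁ }, { ω₂ }, { ω₃ }, { ω₄ }, { ω₁, ω₂ }, { ω₁, ω₃ }, { ω₁, ω₄ }, { ω₂, ω₃ }, { ω₂, ω₄ }, { ω₃, ω₄ }, { ω₁, ω₂, ω₃ }, { ω₁, ω₂, ω₄ }, { ω₁, ω₃, ω₄ }, { ω₂, ω₃, ω₄ }, Ω }

Check:
Begin from { {}, { ω₁ }, { ω₂, ω₃ }, { ω₁, ω₂, ω₃ }, { ω₁, ω₂, ω₄ }, Ω } (that is, 𝒞 plus ∅ and Ω).
Iteration 1 (4 new):
  { ω₃ }  = complement { ω₁, ω₂, ω₄ }
  { ω₄ }  = complement { ω₁, ω₂, ω₃ }
  { ω₁, ω₄ }  = complement { ω₂, ω₃ }
  { ω₂, ω₃, ω₄ }  = complement { ω₁ }
  (now 10)
Iteration 2. New:
  { ω₁, ω₃ }  = { ω₃ } ∪ { ω₁ }
  { ω₃, ω₄ }  = { ω₃ } ∪ { ω₄ }
  { ω₁, ω₃, ω₄ }  = { ω₃ } ∪ { ω₁, ω₄ }
  (now 13)
Iteration 3 (3 new):
  { ω₂ }  = complement { ω₁, ω₃, ω₄ }
  { ω₁, ω₂ }  = complement { ω₃, ω₄ }
  { ω₂, ω₄ }  = complement { ω₁, ω₃ }
  (now 16)
Iteration 4 adds nothing — fixpoint reached.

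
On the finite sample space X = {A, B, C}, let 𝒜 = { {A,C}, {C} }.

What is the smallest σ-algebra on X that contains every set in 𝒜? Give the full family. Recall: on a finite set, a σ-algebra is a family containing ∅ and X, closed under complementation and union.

σ(𝒜) = { {}, {A}, {B}, {C}, {A,B}, {A,C}, {B,C}, X }

Working:
Take S₀ = 𝒜 ∪ {∅, X} = { {}, {C}, {A,C}, X }.
Iteration 1. New:
  {B}  = {A,C}ᶜ
  {A,B}  = {C}ᶜ
  [6 total]
Iteration 2 (1 new):
  {B,C}  = {C} ∪ {B}
  [7 total]
Iteration 3: 1 new —
  {A}  = {B,C}ᶜ
  [8 total]
Iteration 4: no new sets; the family is a σ-algebra.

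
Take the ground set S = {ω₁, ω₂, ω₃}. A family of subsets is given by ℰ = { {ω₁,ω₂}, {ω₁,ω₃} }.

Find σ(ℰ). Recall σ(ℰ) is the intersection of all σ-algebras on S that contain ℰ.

Start: ℰ ∪ {∅, S} = { {}, {ω₁,ω₂}, {ω₁,ω₃}, S }.
Step 1 adds 2:
  {ω₂}  = {ω₁,ω₃}ᶜ
  {ω₃}  = {ω₁,ω₂}ᶜ
  (now 6)
Step 2: +1 →
  {ω₂,ω₃}  = {ω₃} ∪ {ω₂}
  (now 7)
Step 3. New:
  {ω₁}  = {ω₂,ω₃}ᶜ
  (now 8)
After Step 4 the family is unchanged; done.

Hence σ(ℰ) has 8 members: { {}, {ω₁}, {ω₂}, {ω₃}, {ω₁,ω₂}, {ω₁,ω₃}, {ω₂,ω₃}, S }.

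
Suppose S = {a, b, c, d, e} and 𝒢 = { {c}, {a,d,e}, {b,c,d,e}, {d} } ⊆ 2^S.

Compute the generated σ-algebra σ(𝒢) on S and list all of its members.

σ(𝒢) = { {}, {a}, {b}, {c}, {d}, {e}, {a,b}, {a,c}, {a,d}, {a,e}, {b,c}, {b,d}, {b,e}, {c,d}, {c,e}, {d,e}, {a,b,c}, {a,b,d}, {a,b,e}, {a,c,d}, {a,c,e}, {a,d,e}, {b,c,d}, {b,c,e}, {b,d,e}, {c,d,e}, {a,b,c,d}, {a,b,c,e}, {a,b,d,e}, {a,c,d,e}, {b,c,d,e}, S }

Working:
Take S₀ = 𝒢 ∪ {∅, S} = { {}, {c}, {d}, {a,d,e}, {b,c,d,e}, S }.
Iteration 1 adds 6:
  {a}  = {b,c,d,e}ᶜ
  {b,c}  = {a,d,e}ᶜ
  {c,d}  = {c} ∪ {d}
  {a,b,c,e}  = {d}ᶜ
  {a,b,d,e}  = {c}ᶜ
  {a,c,d,e}  = {a,d,e} ∪ {c}
  |family| = 12
Iteration 2 adds 7:
  {b}  = {a,c,d,e}ᶜ
  {a,c}  = {c} ∪ {a}
  {a,d}  = {d} ∪ {a}
  {a,b,c}  = {b,c} ∪ {a}
  {a,b,e}  = {c,d}ᶜ
  {a,c,d}  = {c,d} ∪ {a}
  {b,c,d}  = {c,d} ∪ {b,c}
  |family| = 19
Iteration 3: 9 new —
  {a,b}  = {b} ∪ {a}
  {a,e}  = {b,c,d}ᶜ
  {b,d}  = {b} ∪ {d}
  {b,e}  = {a,c,d}ᶜ
  {d,e}  = {a,b,c}ᶜ
  {a,b,d}  = {b} ∪ {a,d}
  {b,c,e}  = {a,d}ᶜ
  {b,d,e}  = {a,c}ᶜ
  {a,b,c,d}  = {c,d} ∪ {a,b,c}
  |family| = 28
Iteration 4 adds 4:
  {e}  = {a,b,c,d}ᶜ
  {c,e}  = {a,b,d}ᶜ
  {a,c,e}  = {b,d}ᶜ
  {c,d,e}  = {a,b}ᶜ
  |family| = 32
Iteration 5: already closed under ᶜ and ∪.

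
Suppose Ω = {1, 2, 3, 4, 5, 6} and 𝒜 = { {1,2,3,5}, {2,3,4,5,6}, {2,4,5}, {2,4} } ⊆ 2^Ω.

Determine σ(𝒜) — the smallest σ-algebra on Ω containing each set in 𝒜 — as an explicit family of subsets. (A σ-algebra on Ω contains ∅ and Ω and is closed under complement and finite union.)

Initial family (6 sets): { {}, {2,4}, {2,4,5}, {1,2,3,5}, {2,3,4,5,6}, Ω }.
Pass 1: 5 new —
  {1}  = complement {2,3,4,5,6}
  {4,6}  = complement {1,2,3,5}
  {1,3,6}  = complement {2,4,5}
  {1,3,5,6}  = complement {2,4}
  {1,2,3,4,5}  = {1,2,3,5} ∪ {2,4}
  — 11 sets.
Pass 2 (10 new):
  {6}  = complement {1,2,3,4,5}
  {1,2,4}  = {2,4} ∪ {1}
  {1,4,6}  = {4,6} ∪ {1}
  {2,4,6}  = {4,6} ∪ {2,4}
  {1,2,4,5}  = {2,4,5} ∪ {1}
  {1,3,4,6}  = {1,3,6} ∪ {4,6}
  {2,4,5,6}  = {4,6} ∪ {2,4,5}
  {1,2,3,4,6}  = {1,3,6} ∪ {2,4}
  {1,2,3,5,6}  = {1,3,5,6} ∪ {1,2,3,5}
  {1,3,4,5,6}  = {1,3,5,6} ∪ {4,6}
  — 21 sets.
Pass 3 (12 new):
  {2}  = complement {1,3,4,5,6}
  {4}  = complement {1,2,3,5,6}
  {5}  = complement {1,2,3,4,6}
  {1,3}  = complement {2,4,5,6}
  {1,6}  = {6} ∪ {1}
  {2,5}  = complement {1,3,4,6}
  {3,6}  = complement {1,2,4,5}
  {1,3,5}  = complement {2,4,6}
  {2,3,5}  = complement {1,4,6}
  {3,5,6}  = complement {1,2,4}
  {1,2,4,6}  = {2,4,6} ∪ {1,4,6}
  {1,2,4,5,6}  = {2,4,6} ∪ {1,2,4,5}
  — 33 sets.
Pass 4: +26 →
  {3}  = complement {1,2,4,5,6}
  {1,2}  = {1} ∪ {2}
  {1,4}  = {1} ∪ {4}
  {1,5}  = {1} ∪ {5}
  {2,6}  = {2} ∪ {6}
  {3,5}  = complement {1,2,4,6}
  {4,5}  = {5} ∪ {4}
  {5,6}  = {6} ∪ {5}
  {1,2,3}  = {2} ∪ {1,3}
  {1,2,5}  = {2,5} ∪ {1}
  {1,2,6}  = {1,6} ∪ {2}
  {1,3,4}  = {1,3} ∪ {4}
  {1,5,6}  = {1,6} ∪ {5}
  {2,3,6}  = {2} ∪ {3,6}
  {2,5,6}  = {2,5} ∪ {6}
  {3,4,6}  = {3,6} ∪ {4}
  {4,5,6}  = {5} ∪ {4,6}
  {1,2,3,4}  = {1,2,4} ∪ {1,3}
  {1,2,3,6}  = {1,3,6} ∪ {2}
  {1,2,5,6}  = {2,5} ∪ {1,6}
  {1,3,4,5}  = {1,3,5} ∪ {4}
  {1,4,5,6}  = {1,4,6} ∪ {5}
  {2,3,4,5}  = complement {1,6}
  {2,3,4,6}  = {2,4,6} ∪ {3,6}
  {2,3,5,6}  = {2,5} ∪ {3,6}
  {3,4,5,6}  = {3,5,6} ∪ {4}
  — 59 sets.
Pass 5: 5 new —
  {2,3}  = complement {1,4,5,6}
  {3,4}  = complement {1,2,5,6}
  {1,4,5}  = complement {2,3,6}
  {2,3,4}  = complement {1,5,6}
  {3,4,5}  = complement {1,2,6}
  — 64 sets.
Pass 6: no new sets; the family is a σ-algebra.

|σ(𝒜)| = 64.  σ(𝒜) = { {}, {1}, {2}, {3}, {4}, {5}, {6}, {1,2}, {1,3}, {1,4}, {1,5}, {1,6}, {2,3}, {2,4}, {2,5}, {2,6}, {3,4}, {3,5}, {3,6}, {4,5}, {4,6}, {5,6}, {1,2,3}, {1,2,4}, {1,2,5}, {1,2,6}, {1,3,4}, {1,3,5}, {1,3,6}, {1,4,5}, {1,4,6}, {1,5,6}, {2,3,4}, {2,3,5}, {2,3,6}, {2,4,5}, {2,4,6}, {2,5,6}, {3,4,5}, {3,4,6}, {3,5,6}, {4,5,6}, {1,2,3,4}, {1,2,3,5}, {1,2,3,6}, {1,2,4,5}, {1,2,4,6}, {1,2,5,6}, {1,3,4,5}, {1,3,4,6}, {1,3,5,6}, {1,4,5,6}, {2,3,4,5}, {2,3,4,6}, {2,3,5,6}, {2,4,5,6}, {3,4,5,6}, {1,2,3,4,5}, {1,2,3,4,6}, {1,2,3,5,6}, {1,2,4,5,6}, {1,3,4,5,6}, {2,3,4,5,6}, Ω }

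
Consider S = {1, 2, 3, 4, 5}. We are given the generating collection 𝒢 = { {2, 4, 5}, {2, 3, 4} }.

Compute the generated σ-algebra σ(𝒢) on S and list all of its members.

|σ(𝒢)| = 16.  σ(𝒢) = { {}, {1}, {3}, {5}, {1, 3}, {1, 5}, {2, 4}, {3, 5}, {1, 2, 4}, {1, 3, 5}, {2, 3, 4}, {2, 4, 5}, {1, 2, 3, 4}, {1, 2, 4, 5}, {2, 3, 4, 5}, S }

Check:
Take S₀ = 𝒢 ∪ {∅, S} = { {}, {2, 3, 4}, {2, 4, 5}, S }.
Round 1 (3 new):
  {1, 3}  = complement {2, 4, 5}
  {1, 5}  = complement {2, 3, 4}
  {2, 3, 4, 5}  = {2, 3, 4} ∪ {2, 4, 5}
  (now 7)
Round 2 (4 new):
  {1}  = complement {2, 3, 4, 5}
  {1, 3, 5}  = {1, 3} ∪ {1, 5}
  {1, 2, 3, 4}  = {2, 3, 4} ∪ {1, 3}
  {1, 2, 4, 5}  = {1, 5} ∪ {2, 4, 5}
  (now 11)
Round 3. New:
  {3}  = complement {1, 2, 4, 5}
  {5}  = complement {1, 2, 3, 4}
  {2, 4}  = complement {1, 3, 5}
  (now 14)
Round 4 adds 2:
  {3, 5}  = {3} ∪ {5}
  {1, 2, 4}  = {2, 4} ∪ {1}
  (now 16)
Round 5: no new sets; the family is a σ-algebra.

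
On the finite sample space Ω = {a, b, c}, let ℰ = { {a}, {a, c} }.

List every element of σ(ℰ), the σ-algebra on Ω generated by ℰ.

Answer: σ(ℰ) = { {}, {a}, {b}, {c}, {a, b}, {a, c}, {b, c}, Ω }

Check:
Begin from { {}, {a}, {a, c}, Ω } (that is, ℰ plus ∅ and Ω).
Iteration 1 adds 2:
  {b}  = ᶜ of {a, c}
  {b, c}  = ᶜ of {a}
  — 6 sets.
Iteration 2. New:
  {a, b}  = {b} ∪ {a}
  — 7 sets.
Iteration 3: 1 new —
  {c}  = ᶜ of {a, b}
  — 8 sets.
Iteration 4 adds nothing — fixpoint reached.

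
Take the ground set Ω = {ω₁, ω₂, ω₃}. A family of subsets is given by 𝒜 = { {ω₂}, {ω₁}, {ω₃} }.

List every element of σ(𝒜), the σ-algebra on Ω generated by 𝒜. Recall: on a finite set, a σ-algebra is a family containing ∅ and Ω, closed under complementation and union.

Start: 𝒜 ∪ {∅, Ω} = { {}, {ω₁}, {ω₂}, {ω₃}, Ω }.
Round 1. New:
  {ω₁, ω₂}  = {ω₃}ᶜ
  {ω₁, ω₃}  = {ω₂}ᶜ
  {ω₂, ω₃}  = {ω₁}ᶜ
Round 2: stable.

σ(𝒜) = { {}, {ω₁}, {ω₂}, {ω₃}, {ω₁, ω₂}, {ω₁, ω₃}, {ω₂, ω₃}, Ω }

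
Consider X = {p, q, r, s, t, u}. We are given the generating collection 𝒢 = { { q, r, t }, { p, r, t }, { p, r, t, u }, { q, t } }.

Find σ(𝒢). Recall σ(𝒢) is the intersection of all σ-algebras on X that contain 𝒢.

σ(𝒢) (64 sets): { {}, { p }, { q }, { r }, { s }, { t }, { u }, { p, q }, { p, r }, { p, s }, { p, t }, { p, u }, { q, r }, { q, s }, { q, t }, { q, u }, { r, s }, { r, t }, { r, u }, { s, t }, { s, u }, { t, u }, { p, q, r }, { p, q, s }, { p, q, t }, { p, q, u }, { p, r, s }, { p, r, t }, { p, r, u }, { p, s, t }, { p, s, u }, { p, t, u }, { q, r, s }, { q, r, t }, { q, r, u }, { q, s, t }, { q, s, u }, { q, t, u }, { r, s, t }, { r, s, u }, { r, t, u }, { s, t, u }, { p, q, r, s }, { p, q, r, t }, { p, q, r, u }, { p, q, s, t }, { p, q, s, u }, { p, q, t, u }, { p, r, s, t }, { p, r, s, u }, { p, r, t, u }, { p, s, t, u }, { q, r, s, t }, { q, r, s, u }, { q, r, t, u }, { q, s, t, u }, { r, s, t, u }, { p, q, r, s, t }, { p, q, r, s, u }, { p, q, r, t, u }, { p, q, s, t, u }, { p, r, s, t, u }, { q, r, s, t, u }, X }

Trace:
Seed the family with 𝒢 together with ∅ and X: { {}, { q, t }, { p, r, t }, { q, r, t }, { p, r, t, u }, X }.
Round 1: 6 new —
  { q, s }  = X∖{ p, r, t, u }
  { p, s, u }  = X∖{ q, r, t }
  { q, s, u }  = X∖{ p, r, t }
  { p, q, r, t }  = { q, t } ∪ { p, r, t }
  { p, r, s, u }  = X∖{ q, t }
  { p, q, r, t, u }  = { p, r, t, u } ∪ { q, t }
  |family| = 12
Round 2 adds 11:
  { s }  = X∖{ p, q, r, t, u }
  { s, u }  = X∖{ p, q, r, t }
  { q, s, t }  = { q, t } ∪ { q, s }
  { p, q, s, u }  = { q, s, u } ∪ { p, s, u }
  { q, r, s, t }  = { q, r, t } ∪ { q, s }
  { q, s, t, u }  = { q, s, u } ∪ { q, t }
  { p, q, r, s, t }  = { p, r, t } ∪ { q, s }
  { p, q, r, s, u }  = { q, s, u } ∪ { p, r, s, u }
  { p, q, s, t, u }  = { q, t } ∪ { p, s, u }
  { p, r, s, t, u }  = { p, r, t, u } ∪ { p, s, u }
  { q, r, s, t, u }  = { q, s, u } ∪ { q, r, t }
  |family| = 23
Round 3: +10 →
  { p }  = X∖{ q, r, s, t, u }
  { q }  = X∖{ p, r, s, t, u }
  { r }  = X∖{ p, q, s, t, u }
  { t }  = X∖{ p, q, r, s, u }
  { u }  = X∖{ p, q, r, s, t }
  { p, r }  = X∖{ q, s, t, u }
  { p, u }  = X∖{ q, r, s, t }
  { r, t }  = X∖{ p, q, s, u }
  { p, r, u }  = X∖{ q, s, t }
  { p, r, s, t }  = { p, r, t } ∪ { s }
  |family| = 33
Round 4: 29 new —
  { p, q }  = { p } ∪ { q }
  { p, s }  = { p } ∪ { s }
  { p, t }  = { p } ∪ { t }
  { q, r }  = { q } ∪ { r }
  { q, u }  = X∖{ p, r, s, t }
  { r, s }  = { r } ∪ { s }
  { r, u }  = { u } ∪ { r }
  { s, t }  = { t } ∪ { s }
  { t, u }  = { u } ∪ { t }
  { p, q, r }  = { q } ∪ { p, r }
  { p, q, s }  = { p } ∪ { q, s }
  { p, q, t }  = { q, t } ∪ { p }
  { p, q, u }  = { p, u } ∪ { q }
  { p, r, s }  = { p, r } ∪ { s }
  { p, t, u }  = { p, u } ∪ { t }
  { q, r, s }  = { r } ∪ { q, s }
  { q, t, u }  = { q, t } ∪ { u }
  { r, s, t }  = { s } ∪ { r, t }
  { r, s, u }  = { r } ∪ { s, u }
  { r, t, u }  = { u } ∪ { r, t }
  { s, t, u }  = { t } ∪ { s, u }
  { p, q, r, s }  = { p, r } ∪ { q, s }
  { p, q, r, u }  = { p, r, u } ∪ { q }
  { p, q, s, t }  = { p } ∪ { q, s, t }
  { p, q, t, u }  = { q, t } ∪ { p, u }
  { p, s, t, u }  = { p, s, u } ∪ { t }
  { q, r, s, u }  = { q, s, u } ∪ { r }
  { q, r, t, u }  = { u } ∪ { q, r, t }
  { r, s, t, u }  = { r, t } ∪ { s, u }
  |family| = 62
Round 5. New:
  { p, s, t }  = { s, t } ∪ { p, s }
  { q, r, u }  = { q } ∪ { r, u }
  |family| = 64
Round 6: already closed under ᶜ and ∪.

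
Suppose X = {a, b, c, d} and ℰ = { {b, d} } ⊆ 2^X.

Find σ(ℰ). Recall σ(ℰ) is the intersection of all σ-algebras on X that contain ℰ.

|σ(ℰ)| = 4.  σ(ℰ) = { {}, {a, c}, {b, d}, X }

Derivation:
Start: ℰ ∪ {∅, X} = { {}, {b, d}, X }.
Round 1 (1 new):
  {a, c}  = {b, d}ᶜ
  [4 total]
Round 2: no new sets; the family is a σ-algebra.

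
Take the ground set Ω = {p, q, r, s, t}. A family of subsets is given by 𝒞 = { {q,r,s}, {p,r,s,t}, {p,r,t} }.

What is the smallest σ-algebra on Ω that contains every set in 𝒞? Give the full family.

Initial family (5 sets): { {}, {p,r,t}, {q,r,s}, {p,r,s,t}, Ω }.
Iteration 1 (3 new):
  {q}  = Ω∖{p,r,s,t}
  {p,t}  = Ω∖{q,r,s}
  {q,s}  = Ω∖{p,r,t}
  — 8 sets.
Iteration 2: 3 new —
  {p,q,t}  = {q} ∪ {p,t}
  {p,q,r,t}  = {p,r,t} ∪ {q}
  {p,q,s,t}  = {q,s} ∪ {p,t}
  — 11 sets.
Iteration 3: +3 →
  {r}  = Ω∖{p,q,s,t}
  {s}  = Ω∖{p,q,r,t}
  {r,s}  = Ω∖{p,q,t}
  — 14 sets.
Iteration 4. New:
  {q,r}  = {r} ∪ {q}
  {p,s,t}  = {p,t} ∪ {s}
  — 16 sets.
Iteration 5: no new sets; the family is a σ-algebra.

Hence σ(𝒞) has 16 members: { {}, {q}, {r}, {s}, {p,t}, {q,r}, {q,s}, {r,s}, {p,q,t}, {p,r,t}, {p,s,t}, {q,r,s}, {p,q,r,t}, {p,q,s,t}, {p,r,s,t}, Ω }.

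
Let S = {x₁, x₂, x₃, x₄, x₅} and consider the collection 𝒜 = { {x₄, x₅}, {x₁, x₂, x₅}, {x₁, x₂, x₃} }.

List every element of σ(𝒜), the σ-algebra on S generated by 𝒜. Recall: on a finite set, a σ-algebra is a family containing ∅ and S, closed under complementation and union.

σ(𝒜) (16 sets): { {}, {x₃}, {x₄}, {x₅}, {x₁, x₂}, {x₃, x₄}, {x₃, x₅}, {x₄, x₅}, {x₁, x₂, x₃}, {x₁, x₂, x₄}, {x₁, x₂, x₅}, {x₃, x₄, x₅}, {x₁, x₂, x₃, x₄}, {x₁, x₂, x₃, x₅}, {x₁, x₂, x₄, x₅}, S }

Working:
Take S₀ = 𝒜 ∪ {∅, S} = { {}, {x₄, x₅}, {x₁, x₂, x₃}, {x₁, x₂, x₅}, S }.
Iteration 1 (3 new):
  {x₃, x₄}  = ᶜ of {x₁, x₂, x₅}
  {x₁, x₂, x₃, x₅}  = {x₁, x₂, x₅} ∪ {x₁, x₂, x₃}
  {x₁, x₂, x₄, x₅}  = {x₄, x₅} ∪ {x₁, x₂, x₅}
Iteration 2 adds 4:
  {x₃}  = ᶜ of {x₁, x₂, x₄, x₅}
  {x₄}  = ᶜ of {x₁, x₂, x₃, x₅}
  {x₃, x₄, x₅}  = {x₄, x₅} ∪ {x₃, x₄}
  {x₁, x₂, x₃, x₄}  = {x₃, x₄} ∪ {x₁, x₂, x₃}
Iteration 3: +2 →
  {x₅}  = ᶜ of {x₁, x₂, x₃, x₄}
  {x₁, x₂}  = ᶜ of {x₃, x₄, x₅}
Iteration 4 adds 2:
  {x₃, x₅}  = {x₃} ∪ {x₅}
  {x₁, x₂, x₄}  = {x₁, x₂} ∪ {x₄}
Iteration 5: already closed under ᶜ and ∪.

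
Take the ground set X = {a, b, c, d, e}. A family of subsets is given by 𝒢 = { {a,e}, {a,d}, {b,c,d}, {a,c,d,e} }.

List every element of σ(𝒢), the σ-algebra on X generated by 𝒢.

σ(𝒢) = { {}, {a}, {b}, {c}, {d}, {e}, {a,b}, {a,c}, {a,d}, {a,e}, {b,c}, {b,d}, {b,e}, {c,d}, {c,e}, {d,e}, {a,b,c}, {a,b,d}, {a,b,e}, {a,c,d}, {a,c,e}, {a,d,e}, {b,c,d}, {b,c,e}, {b,d,e}, {c,d,e}, {a,b,c,d}, {a,b,c,e}, {a,b,d,e}, {a,c,d,e}, {b,c,d,e}, X }

Check:
Begin from { {}, {a,d}, {a,e}, {b,c,d}, {a,c,d,e}, X } (that is, 𝒢 plus ∅ and X).
Iteration 1 adds 4:
  {b}  = ᶜ of {a,c,d,e}
  {a,d,e}  = {a,d} ∪ {a,e}
  {b,c,e}  = ᶜ of {a,d}
  {a,b,c,d}  = {b,c,d} ∪ {a,d}
  |family| = 10
Iteration 2. New:
  {e}  = ᶜ of {a,b,c,d}
  {b,c}  = ᶜ of {a,d,e}
  {a,b,d}  = {b} ∪ {a,d}
  {a,b,e}  = {b} ∪ {a,e}
  {a,b,c,e}  = {b,c,e} ∪ {a,e}
  {a,b,d,e}  = {a,d,e} ∪ {b}
  {b,c,d,e}  = {b,c,d} ∪ {b,c,e}
  |family| = 17
Iteration 3: +6 →
  {a}  = ᶜ of {b,c,d,e}
  {c}  = ᶜ of {a,b,d,e}
  {d}  = ᶜ of {a,b,c,e}
  {b,e}  = {b} ∪ {e}
  {c,d}  = ᶜ of {a,b,e}
  {c,e}  = ᶜ of {a,b,d}
  |family| = 23
Iteration 4 (9 new):
  {a,b}  = {b} ∪ {a}
  {a,c}  = {c} ∪ {a}
  {b,d}  = {b} ∪ {d}
  {d,e}  = {e} ∪ {d}
  {a,b,c}  = {b,c} ∪ {a}
  {a,c,d}  = ᶜ of {b,e}
  {a,c,e}  = {c} ∪ {a,e}
  {b,d,e}  = {b,e} ∪ {d}
  {c,d,e}  = {c,d} ∪ {e}
  |family| = 32
Iteration 5: closed — nothing new.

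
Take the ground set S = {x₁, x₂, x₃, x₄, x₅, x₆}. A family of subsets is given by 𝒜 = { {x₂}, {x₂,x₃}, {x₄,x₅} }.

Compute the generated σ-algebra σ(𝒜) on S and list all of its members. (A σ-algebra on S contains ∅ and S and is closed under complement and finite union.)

σ(𝒜) (16 sets): { {}, {x₂}, {x₃}, {x₁,x₆}, {x₂,x₃}, {x₄,x₅}, {x₁,x₂,x₆}, {x₁,x₃,x₆}, {x₂,x₄,x₅}, {x₃,x₄,x₅}, {x₁,x₂,x₃,x₆}, {x₁,x₄,x₅,x₆}, {x₂,x₃,x₄,x₅}, {x₁,x₂,x₄,x₅,x₆}, {x₁,x₃,x₄,x₅,x₆}, S }

Working:
Seed the family with 𝒜 together with ∅ and S: { {}, {x₂}, {x₂,x₃}, {x₄,x₅}, S }.
Iteration 1. New:
  {x₂,x₄,x₅}  = {x₄,x₅} ∪ {x₂}
  {x₁,x₂,x₃,x₆}  = S∖{x₄,x₅}
  {x₁,x₄,x₅,x₆}  = S∖{x₂,x₃}
  {x₂,x₃,x₄,x₅}  = {x₄,x₅} ∪ {x₂,x₃}
  {x₁,x₃,x₄,x₅,x₆}  = S∖{x₂}
  (now 10)
Iteration 2 adds 3:
  {x₁,x₆}  = S∖{x₂,x₃,x₄,x₅}
  {x₁,x₃,x₆}  = S∖{x₂,x₄,x₅}
  {x₁,x₂,x₄,x₅,x₆}  = {x₁,x₄,x₅,x₆} ∪ {x₂}
  (now 13)
Iteration 3: +2 →
  {x₃}  = S∖{x₁,x₂,x₄,x₅,x₆}
  {x₁,x₂,x₆}  = {x₁,x₆} ∪ {x₂}
  (now 15)
Iteration 4: 1 new —
  {x₃,x₄,x₅}  = S∖{x₁,x₂,x₆}
  (now 16)
Iteration 5: stable.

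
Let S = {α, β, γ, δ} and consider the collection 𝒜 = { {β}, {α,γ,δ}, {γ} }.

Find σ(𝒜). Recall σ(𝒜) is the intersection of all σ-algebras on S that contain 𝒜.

σ(𝒜) = { ∅, {β}, {γ}, {α,δ}, {β,γ}, {α,β,δ}, {α,γ,δ}, S }

Check:
Seed the family with 𝒜 together with ∅ and S: { ∅, {β}, {γ}, {α,γ,δ}, S }.
Step 1 (2 new):
  {β,γ}  = {γ} ∪ {β}
  {α,β,δ}  = ᶜ of {γ}
Step 2: +1 →
  {α,δ}  = ᶜ of {β,γ}
Step 3: already closed under ᶜ and ∪.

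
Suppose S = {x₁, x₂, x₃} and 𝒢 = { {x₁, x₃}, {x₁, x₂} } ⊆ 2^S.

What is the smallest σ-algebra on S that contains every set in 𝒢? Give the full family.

|σ(𝒢)| = 8.  σ(𝒢) = { {}, {x₁}, {x₂}, {x₃}, {x₁, x₂}, {x₁, x₃}, {x₂, x₃}, S }

Check:
Take S₀ = 𝒢 ∪ {∅, S} = { {}, {x₁, x₂}, {x₁, x₃}, S }.
Step 1. New:
  {x₂}  = complement {x₁, x₃}
  {x₃}  = complement {x₁, x₂}
  [6 total]
Step 2: +1 →
  {x₂, x₃}  = {x₃} ∪ {x₂}
  [7 total]
Step 3 adds 1:
  {x₁}  = complement {x₂, x₃}
  [8 total]
Step 4 adds nothing — fixpoint reached.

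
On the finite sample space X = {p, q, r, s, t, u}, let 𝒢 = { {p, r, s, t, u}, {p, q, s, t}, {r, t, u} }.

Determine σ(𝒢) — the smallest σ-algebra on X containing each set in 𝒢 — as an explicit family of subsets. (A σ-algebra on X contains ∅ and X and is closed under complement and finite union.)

Start: 𝒢 ∪ {∅, X} = { {}, {r, t, u}, {p, q, s, t}, {p, r, s, t, u}, X }.
Iteration 1. New:
  {q}  = X∖{p, r, s, t, u}
  {r, u}  = X∖{p, q, s, t}
  {p, q, s}  = X∖{r, t, u}
  [8 total]
Iteration 2: 3 new —
  {q, r, u}  = {r, u} ∪ {q}
  {q, r, t, u}  = {q} ∪ {r, t, u}
  {p, q, r, s, u}  = {r, u} ∪ {p, q, s}
  [11 total]
Iteration 3: 3 new —
  {t}  = X∖{p, q, r, s, u}
  {p, s}  = X∖{q, r, t, u}
  {p, s, t}  = X∖{q, r, u}
  [14 total]
Iteration 4. New:
  {q, t}  = {q} ∪ {t}
  {p, r, s, u}  = {p, s} ∪ {r, u}
  [16 total]
Iteration 5: closed — nothing new.

σ(𝒢) = { {}, {q}, {t}, {p, s}, {q, t}, {r, u}, {p, q, s}, {p, s, t}, {q, r, u}, {r, t, u}, {p, q, s, t}, {p, r, s, u}, {q, r, t, u}, {p, q, r, s, u}, {p, r, s, t, u}, X }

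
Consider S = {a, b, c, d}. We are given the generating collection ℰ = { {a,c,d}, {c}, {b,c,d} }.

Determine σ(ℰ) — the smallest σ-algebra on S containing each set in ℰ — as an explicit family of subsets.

σ(ℰ) = { {}, {a}, {b}, {c}, {d}, {a,b}, {a,c}, {a,d}, {b,c}, {b,d}, {c,d}, {a,b,c}, {a,b,d}, {a,c,d}, {b,c,d}, S }

Derivation:
Take S₀ = ℰ ∪ {∅, S} = { {}, {c}, {a,c,d}, {b,c,d}, S }.
Iteration 1: 3 new —
  {a}  = complement {b,c,d}
  {b}  = complement {a,c,d}
  {a,b,d}  = complement {c}
  |family| = 8
Iteration 2 (3 new):
  {a,b}  = {b} ∪ {a}
  {a,c}  = {c} ∪ {a}
  {b,c}  = {c} ∪ {b}
  |family| = 11
Iteration 3. New:
  {a,d}  = complement {b,c}
  {b,d}  = complement {a,c}
  {c,d}  = complement {a,b}
  {a,b,c}  = {c} ∪ {a,b}
  |family| = 15
Iteration 4 (1 new):
  {d}  = complement {a,b,c}
  |family| = 16
Iteration 5: closed — nothing new.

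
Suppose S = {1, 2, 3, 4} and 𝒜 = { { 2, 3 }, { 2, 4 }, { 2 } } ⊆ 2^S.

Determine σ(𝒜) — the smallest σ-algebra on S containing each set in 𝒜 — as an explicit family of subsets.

Begin from { {  }, { 2 }, { 2, 3 }, { 2, 4 }, S } (that is, 𝒜 plus ∅ and S).
Round 1 adds 4:
  { 1, 3 }  = complement { 2, 4 }
  { 1, 4 }  = complement { 2, 3 }
  { 1, 3, 4 }  = complement { 2 }
  { 2, 3, 4 }  = { 2, 3 } ∪ { 2, 4 }
  |family| = 9
Round 2 (3 new):
  { 1 }  = complement { 2, 3, 4 }
  { 1, 2, 3 }  = { 2 } ∪ { 1, 3 }
  { 1, 2, 4 }  = { 2 } ∪ { 1, 4 }
  |family| = 12
Round 3 adds 3:
  { 3 }  = complement { 1, 2, 4 }
  { 4 }  = complement { 1, 2, 3 }
  { 1, 2 }  = { 2 } ∪ { 1 }
  |family| = 15
Round 4. New:
  { 3, 4 }  = complement { 1, 2 }
  |family| = 16
Round 5: closed — nothing new.

Hence σ(𝒜) has 16 members: { {  }, { 1 }, { 2 }, { 3 }, { 4 }, { 1, 2 }, { 1, 3 }, { 1, 4 }, { 2, 3 }, { 2, 4 }, { 3, 4 }, { 1, 2, 3 }, { 1, 2, 4 }, { 1, 3, 4 }, { 2, 3, 4 }, S }.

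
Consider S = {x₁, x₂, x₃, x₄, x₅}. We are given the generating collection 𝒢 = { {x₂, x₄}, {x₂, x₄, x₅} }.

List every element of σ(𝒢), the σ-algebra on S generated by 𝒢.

|σ(𝒢)| = 8.  σ(𝒢) = { {}, {x₅}, {x₁, x₃}, {x₂, x₄}, {x₁, x₃, x₅}, {x₂, x₄, x₅}, {x₁, x₂, x₃, x₄}, S }

Trace:
Start: 𝒢 ∪ {∅, S} = { {}, {x₂, x₄}, {x₂, x₄, x₅}, S }.
Iteration 1 (2 new):
  {x₁, x₃}  = complement {x₂, x₄, x₅}
  {x₁, x₃, x₅}  = complement {x₂, x₄}
  [6 total]
Iteration 2: 1 new —
  {x₁, x₂, x₃, x₄}  = {x₁, x₃} ∪ {x₂, x₄}
  [7 total]
Iteration 3 adds 1:
  {x₅}  = complement {x₁, x₂, x₃, x₄}
  [8 total]
Iteration 4: stable.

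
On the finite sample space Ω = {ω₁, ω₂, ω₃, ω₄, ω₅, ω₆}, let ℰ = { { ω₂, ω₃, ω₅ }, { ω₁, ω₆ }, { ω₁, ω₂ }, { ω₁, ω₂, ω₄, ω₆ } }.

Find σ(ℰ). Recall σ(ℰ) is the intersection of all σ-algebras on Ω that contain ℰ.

Begin from { ∅, { ω₁, ω₂ }, { ω₁, ω₆ }, { ω₂, ω₃, ω₅ }, { ω₁, ω₂, ω₄, ω₆ }, Ω } (that is, ℰ plus ∅ and Ω).
Iteration 1 (7 new):
  { ω₃, ω₅ }  = { ω₁, ω₂, ω₄, ω₆ }ᶜ
  { ω₁, ω₂, ω₆ }  = { ω₁, ω₂ } ∪ { ω₁, ω₆ }
  { ω₁, ω₄, ω₆ }  = { ω₂, ω₃, ω₅ }ᶜ
  { ω₁, ω₂, ω₃, ω₅ }  = { ω₂, ω₃, ω₅ } ∪ { ω₁, ω₂ }
  { ω₂, ω₃, ω₄, ω₅ }  = { ω₁, ω₆ }ᶜ
  { ω₃, ω₄, ω₅, ω₆ }  = { ω₁, ω₂ }ᶜ
  { ω₁, ω₂, ω₃, ω₅, ω₆ }  = { ω₂, ω₃, ω₅ } ∪ { ω₁, ω₆ }
  (now 13)
Iteration 2: 7 new —
  { ω₄ }  = { ω₁, ω₂, ω₃, ω₅, ω₆ }ᶜ
  { ω₄, ω₆ }  = { ω₁, ω₂, ω₃, ω₅ }ᶜ
  { ω₃, ω₄, ω₅ }  = { ω₁, ω₂, ω₆ }ᶜ
  { ω₁, ω₃, ω₅, ω₆ }  = { ω₁, ω₆ } ∪ { ω₃, ω₅ }
  { ω₁, ω₂, ω₃, ω₄, ω₅ }  = { ω₁, ω₂ } ∪ { ω₂, ω₃, ω₄, ω₅ }
  { ω₁, ω₃, ω₄, ω₅, ω₆ }  = { ω₃, ω₄, ω₅, ω₆ } ∪ { ω₁, ω₆ }
  { ω₂, ω₃, ω₄, ω₅, ω₆ }  = { ω₃, ω₄, ω₅, ω₆ } ∪ { ω₂, ω₃, ω₄, ω₅ }
  (now 20)
Iteration 3: +5 →
  { ω₁ }  = { ω₂, ω₃, ω₄, ω₅, ω₆ }ᶜ
  { ω₂ }  = { ω₁, ω₃, ω₄, ω₅, ω₆ }ᶜ
  { ω₆ }  = { ω₁, ω₂, ω₃, ω₄, ω₅ }ᶜ
  { ω₂, ω₄ }  = { ω₁, ω₃, ω₅, ω₆ }ᶜ
  { ω₁, ω₂, ω₄ }  = { ω₁, ω₂ } ∪ { ω₄ }
  (now 25)
Iteration 4. New:
  { ω₁, ω₄ }  = { ω₁ } ∪ { ω₄ }
  { ω₂, ω₆ }  = { ω₂ } ∪ { ω₆ }
  { ω₁, ω₃, ω₅ }  = { ω₁ } ∪ { ω₃, ω₅ }
  { ω₂, ω₄, ω₆ }  = { ω₂ } ∪ { ω₄, ω₆ }
  { ω₃, ω₅, ω₆ }  = { ω₁, ω₂, ω₄ }ᶜ
  { ω₁, ω₃, ω₄, ω₅ }  = { ω₃, ω₄, ω₅ } ∪ { ω₁ }
  { ω₂, ω₃, ω₅, ω₆ }  = { ω₆ } ∪ { ω₂, ω₃, ω₅ }
  (now 32)
Iteration 5 adds nothing — fixpoint reached.

Therefore σ(ℰ) = { ∅, { ω₁ }, { ω₂ }, { ω₄ }, { ω₆ }, { ω₁, ω₂ }, { ω₁, ω₄ }, { ω₁, ω₆ }, { ω₂, ω₄ }, { ω₂, ω₆ }, { ω₃, ω₅ }, { ω₄, ω₆ }, { ω₁, ω₂, ω₄ }, { ω₁, ω₂, ω₆ }, { ω₁, ω₃, ω₅ }, { ω₁, ω₄, ω₆ }, { ω₂, ω₃, ω₅ }, { ω₂, ω₄, ω₆ }, { ω₃, ω₄, ω₅ }, { ω₃, ω₅, ω₆ }, { ω₁, ω₂, ω₃, ω₅ }, { ω₁, ω₂, ω₄, ω₆ }, { ω₁, ω₃, ω₄, ω₅ }, { ω₁, ω₃, ω₅, ω₆ }, { ω₂, ω₃, ω₄, ω₅ }, { ω₂, ω₃, ω₅, ω₆ }, { ω₃, ω₄, ω₅, ω₆ }, { ω₁, ω₂, ω₃, ω₄, ω₅ }, { ω₁, ω₂, ω₃, ω₅, ω₆ }, { ω₁, ω₃, ω₄, ω₅, ω₆ }, { ω₂, ω₃, ω₄, ω₅, ω₆ }, Ω } (|σ(ℰ)| = 32).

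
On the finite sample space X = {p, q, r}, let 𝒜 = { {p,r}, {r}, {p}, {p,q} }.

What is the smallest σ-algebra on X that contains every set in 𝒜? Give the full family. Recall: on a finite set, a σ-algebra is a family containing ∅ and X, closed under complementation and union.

|σ(𝒜)| = 8.  σ(𝒜) = { {}, {p}, {q}, {r}, {p,q}, {p,r}, {q,r}, X }

Check:
Initial family (6 sets): { {}, {p}, {r}, {p,q}, {p,r}, X }.
Pass 1 (2 new):
  {q}  = ᶜ of {p,r}
  {q,r}  = ᶜ of {p}
  [8 total]
Pass 2: stable.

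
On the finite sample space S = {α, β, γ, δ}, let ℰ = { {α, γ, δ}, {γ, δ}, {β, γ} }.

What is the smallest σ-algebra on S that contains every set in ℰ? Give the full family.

σ(ℰ) = { {}, {α}, {β}, {γ}, {δ}, {α, β}, {α, γ}, {α, δ}, {β, γ}, {β, δ}, {γ, δ}, {α, β, γ}, {α, β, δ}, {α, γ, δ}, {β, γ, δ}, S }

Derivation:
Start: ℰ ∪ {∅, S} = { {}, {β, γ}, {γ, δ}, {α, γ, δ}, S }.
Pass 1: +4 →
  {β}  = {α, γ, δ}ᶜ
  {α, β}  = {γ, δ}ᶜ
  {α, δ}  = {β, γ}ᶜ
  {β, γ, δ}  = {γ, δ} ∪ {β, γ}
  |family| = 9
Pass 2 (3 new):
  {α}  = {β, γ, δ}ᶜ
  {α, β, γ}  = {α, β} ∪ {β, γ}
  {α, β, δ}  = {α, β} ∪ {α, δ}
  |family| = 12
Pass 3: +2 →
  {γ}  = {α, β, δ}ᶜ
  {δ}  = {α, β, γ}ᶜ
  |family| = 14
Pass 4 adds 2:
  {α, γ}  = {γ} ∪ {α}
  {β, δ}  = {δ} ∪ {β}
  |family| = 16
After Pass 5 the family is unchanged; done.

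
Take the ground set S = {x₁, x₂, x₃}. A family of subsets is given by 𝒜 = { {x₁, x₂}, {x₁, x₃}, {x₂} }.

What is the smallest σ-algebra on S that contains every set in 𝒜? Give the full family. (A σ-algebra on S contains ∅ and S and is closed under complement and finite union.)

Take S₀ = 𝒜 ∪ {∅, S} = { {}, {x₂}, {x₁, x₂}, {x₁, x₃}, S }.
Step 1: +1 →
  {x₃}  = S∖{x₁, x₂}
  |family| = 6
Step 2: +1 →
  {x₂, x₃}  = {x₃} ∪ {x₂}
  |family| = 7
Step 3: +1 →
  {x₁}  = S∖{x₂, x₃}
  |family| = 8
Step 4: already closed under ᶜ and ∪.

Therefore σ(𝒜) = { {}, {x₁}, {x₂}, {x₃}, {x₁, x₂}, {x₁, x₃}, {x₂, x₃}, S } (|σ(𝒜)| = 8).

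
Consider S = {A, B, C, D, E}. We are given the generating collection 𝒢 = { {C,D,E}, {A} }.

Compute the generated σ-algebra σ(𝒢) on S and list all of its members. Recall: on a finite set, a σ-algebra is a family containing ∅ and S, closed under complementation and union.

|σ(𝒢)| = 8.  σ(𝒢) = { ∅, {A}, {B}, {A,B}, {C,D,E}, {A,C,D,E}, {B,C,D,E}, S }

Check:
Seed the family with 𝒢 together with ∅ and S: { ∅, {A}, {C,D,E}, S }.
Iteration 1: +3 →
  {A,B}  = S∖{C,D,E}
  {A,C,D,E}  = {A} ∪ {C,D,E}
  {B,C,D,E}  = S∖{A}
  [7 total]
Iteration 2: 1 new —
  {B}  = S∖{A,C,D,E}
  [8 total]
Iteration 3: closed — nothing new.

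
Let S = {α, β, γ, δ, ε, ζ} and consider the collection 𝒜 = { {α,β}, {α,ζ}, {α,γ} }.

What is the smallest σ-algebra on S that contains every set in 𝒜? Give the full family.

Initial family (5 sets): { {}, {α,β}, {α,γ}, {α,ζ}, S }.
Pass 1: +6 →
  {α,β,γ}  = {α,β} ∪ {α,γ}
  {α,β,ζ}  = {α,β} ∪ {α,ζ}
  {α,γ,ζ}  = {α,γ} ∪ {α,ζ}
  {β,γ,δ,ε}  = complement {α,ζ}
  {β,δ,ε,ζ}  = complement {α,γ}
  {γ,δ,ε,ζ}  = complement {α,β}
  |family| = 11
Pass 2 (8 new):
  {β,δ,ε}  = complement {α,γ,ζ}
  {γ,δ,ε}  = complement {α,β,ζ}
  {δ,ε,ζ}  = complement {α,β,γ}
  {α,β,γ,ζ}  = {α,β,γ} ∪ {α,γ,ζ}
  {α,β,γ,δ,ε}  = {α,β,γ} ∪ {β,γ,δ,ε}
  {α,β,δ,ε,ζ}  = {α,β} ∪ {β,δ,ε,ζ}
  {α,γ,δ,ε,ζ}  = {α,γ,ζ} ∪ {γ,δ,ε,ζ}
  {β,γ,δ,ε,ζ}  = {γ,δ,ε,ζ} ∪ {β,γ,δ,ε}
  |family| = 19
Pass 3 adds 8:
  {α}  = complement {β,γ,δ,ε,ζ}
  {β}  = complement {α,γ,δ,ε,ζ}
  {γ}  = complement {α,β,δ,ε,ζ}
  {ζ}  = complement {α,β,γ,δ,ε}
  {δ,ε}  = complement {α,β,γ,ζ}
  {α,β,δ,ε}  = {β,δ,ε} ∪ {α,β}
  {α,γ,δ,ε}  = {γ,δ,ε} ∪ {α,γ}
  {α,δ,ε,ζ}  = {α,ζ} ∪ {δ,ε,ζ}
  |family| = 27
Pass 4 (4 new):
  {β,γ}  = complement {α,δ,ε,ζ}
  {β,ζ}  = complement {α,γ,δ,ε}
  {γ,ζ}  = complement {α,β,δ,ε}
  {α,δ,ε}  = {δ,ε} ∪ {α}
  |family| = 31
Pass 5: +1 →
  {β,γ,ζ}  = complement {α,δ,ε}
  |family| = 32
After Pass 6 the family is unchanged; done.

Hence σ(𝒜) has 32 members: { {}, {α}, {β}, {γ}, {ζ}, {α,β}, {α,γ}, {α,ζ}, {β,γ}, {β,ζ}, {γ,ζ}, {δ,ε}, {α,β,γ}, {α,β,ζ}, {α,γ,ζ}, {α,δ,ε}, {β,γ,ζ}, {β,δ,ε}, {γ,δ,ε}, {δ,ε,ζ}, {α,β,γ,ζ}, {α,β,δ,ε}, {α,γ,δ,ε}, {α,δ,ε,ζ}, {β,γ,δ,ε}, {β,δ,ε,ζ}, {γ,δ,ε,ζ}, {α,β,γ,δ,ε}, {α,β,δ,ε,ζ}, {α,γ,δ,ε,ζ}, {β,γ,δ,ε,ζ}, S }.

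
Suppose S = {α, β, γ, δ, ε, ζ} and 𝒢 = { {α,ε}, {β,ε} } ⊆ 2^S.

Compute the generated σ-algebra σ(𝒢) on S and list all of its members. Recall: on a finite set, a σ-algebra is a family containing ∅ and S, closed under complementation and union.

Start: 𝒢 ∪ {∅, S} = { {}, {α,ε}, {β,ε}, S }.
Iteration 1 adds 3:
  {α,β,ε}  = {β,ε} ∪ {α,ε}
  {α,γ,δ,ζ}  = complement {β,ε}
  {β,γ,δ,ζ}  = complement {α,ε}
Iteration 2 (4 new):
  {γ,δ,ζ}  = complement {α,β,ε}
  {α,β,γ,δ,ζ}  = {β,γ,δ,ζ} ∪ {α,γ,δ,ζ}
  {α,γ,δ,ε,ζ}  = {α,γ,δ,ζ} ∪ {α,ε}
  {β,γ,δ,ε,ζ}  = {β,ε} ∪ {β,γ,δ,ζ}
Iteration 3: +3 →
  {α}  = complement {β,γ,δ,ε,ζ}
  {β}  = complement {α,γ,δ,ε,ζ}
  {ε}  = complement {α,β,γ,δ,ζ}
Iteration 4: +2 →
  {α,β}  = {β} ∪ {α}
  {γ,δ,ε,ζ}  = {γ,δ,ζ} ∪ {ε}
Iteration 5: no new sets; the family is a σ-algebra.

Hence σ(𝒢) has 16 members: { {}, {α}, {β}, {ε}, {α,β}, {α,ε}, {β,ε}, {α,β,ε}, {γ,δ,ζ}, {α,γ,δ,ζ}, {β,γ,δ,ζ}, {γ,δ,ε,ζ}, {α,β,γ,δ,ζ}, {α,γ,δ,ε,ζ}, {β,γ,δ,ε,ζ}, S }.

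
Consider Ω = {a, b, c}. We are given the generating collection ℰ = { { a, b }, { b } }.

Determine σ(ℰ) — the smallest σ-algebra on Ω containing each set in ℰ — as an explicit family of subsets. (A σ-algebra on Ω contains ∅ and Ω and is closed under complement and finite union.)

σ(ℰ) (8 sets): { {  }, { a }, { b }, { c }, { a, b }, { a, c }, { b, c }, Ω }

Check:
Begin from { {  }, { b }, { a, b }, Ω } (that is, ℰ plus ∅ and Ω).
Step 1: 2 new —
  { c }  = { a, b }ᶜ
  { a, c }  = { b }ᶜ
  (now 6)
Step 2. New:
  { b, c }  = { c } ∪ { b }
  (now 7)
Step 3: +1 →
  { a }  = { b, c }ᶜ
  (now 8)
Step 4: stable.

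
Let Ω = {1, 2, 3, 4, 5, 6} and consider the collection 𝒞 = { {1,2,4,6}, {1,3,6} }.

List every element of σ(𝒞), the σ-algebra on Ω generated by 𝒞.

σ(𝒞) = { ∅, {3}, {5}, {1,6}, {2,4}, {3,5}, {1,3,6}, {1,5,6}, {2,3,4}, {2,4,5}, {1,2,4,6}, {1,3,5,6}, {2,3,4,5}, {1,2,3,4,6}, {1,2,4,5,6}, Ω }

Working:
Take S₀ = 𝒞 ∪ {∅, Ω} = { ∅, {1,3,6}, {1,2,4,6}, Ω }.
Pass 1: 3 new —
  {3,5}  = complement {1,2,4,6}
  {2,4,5}  = complement {1,3,6}
  {1,2,3,4,6}  = {1,3,6} ∪ {1,2,4,6}
Pass 2. New:
  {5}  = complement {1,2,3,4,6}
  {1,3,5,6}  = {1,3,6} ∪ {3,5}
  {2,3,4,5}  = {3,5} ∪ {2,4,5}
  {1,2,4,5,6}  = {1,2,4,6} ∪ {2,4,5}
Pass 3: 3 new —
  {3}  = complement {1,2,4,5,6}
  {1,6}  = complement {2,3,4,5}
  {2,4}  = complement {1,3,5,6}
Pass 4: 2 new —
  {1,5,6}  = {1,6} ∪ {5}
  {2,3,4}  = {3} ∪ {2,4}
Pass 5: no new sets; the family is a σ-algebra.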